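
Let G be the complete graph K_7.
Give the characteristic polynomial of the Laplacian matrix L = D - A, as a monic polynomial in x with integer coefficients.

x^7 - 42x^6 + 735x^5 - 6860x^4 + 36015x^3 - 100842x^2 + 117649x

The graph has 7 vertices and degree multiset [6, 6, 6, 6, 6, 6, 6]; D is the diagonal matrix of degrees and L = D - A. L has integer entries, so p(x) = det(xI - L) has integer coefficients. Expanding the determinant yields x^7 - 42x^6 + 735x^5 - 6860x^4 + 36015x^3 - 100842x^2 + 117649x. Since p(0) = det(-L) = 0, x divides p(x). There is one zero in the spectrum, matching the 1 component. By the matrix-tree theorem the graph has (1/7) * product of the nonzero eigenvalues = 16807 spanning trees.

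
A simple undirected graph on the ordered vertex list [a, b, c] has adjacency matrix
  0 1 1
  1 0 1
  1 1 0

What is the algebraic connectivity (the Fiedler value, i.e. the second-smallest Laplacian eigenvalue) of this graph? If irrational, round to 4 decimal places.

3

Each diagonal entry of L is the vertex degree and each off-diagonal entry is -1 where an edge is present, 0 otherwise; in the order [a, b, c] the diagonal is [2, 2, 2]. The smallest Laplacian eigenvalue is always 0. The next one, lambda_2 = 3, measures how hard the graph is to disconnect: larger values mean better connectivity.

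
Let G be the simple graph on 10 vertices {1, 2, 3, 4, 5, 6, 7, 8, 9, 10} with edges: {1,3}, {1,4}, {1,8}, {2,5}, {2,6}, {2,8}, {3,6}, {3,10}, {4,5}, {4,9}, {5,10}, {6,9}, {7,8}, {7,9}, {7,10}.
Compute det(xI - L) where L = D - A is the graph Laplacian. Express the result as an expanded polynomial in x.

x^10 - 30x^9 + 390x^8 - 2880x^7 + 13305x^6 - 39882x^5 + 77640x^4 - 94800x^3 + 66000x^2 - 20000x

With the vertex order [1, 2, 3, 4, 5, 6, 7, 8, 9, 10], the degrees are [3, 3, 3, 3, 3, 3, 3, 3, 3, 3], giving D = diag(3, 3, 3, 3, 3, 3, 3, 3, 3, 3) and L = D - A. L has integer entries, so p(x) = det(xI - L) has integer coefficients. Expanding the determinant yields x^10 - 30x^9 + 390x^8 - 2880x^7 + 13305x^6 - 39882x^5 + 77640x^4 - 94800x^3 + 66000x^2 - 20000x. The constant term is 0 because L is singular (the all-ones vector lies in its kernel). By the matrix-tree theorem the graph has (1/10) * product of the nonzero eigenvalues = 2000 spanning trees.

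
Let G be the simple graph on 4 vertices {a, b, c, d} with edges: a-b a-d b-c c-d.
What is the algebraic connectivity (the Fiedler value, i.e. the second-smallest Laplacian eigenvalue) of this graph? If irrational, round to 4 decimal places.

Reading degrees in the order [a, b, c, d] gives [2, 2, 2, 2]; set D = diag(2, 2, 2, 2) and form L = D - A. Computing the eigenvalues of L and sorting gives [0, 2, 2, 4]. The Fiedler value lambda_2 = 2 is strictly positive, so the graph is connected. By the matrix-tree theorem the graph has (1/4) * product of the nonzero eigenvalues = 4 spanning trees.

2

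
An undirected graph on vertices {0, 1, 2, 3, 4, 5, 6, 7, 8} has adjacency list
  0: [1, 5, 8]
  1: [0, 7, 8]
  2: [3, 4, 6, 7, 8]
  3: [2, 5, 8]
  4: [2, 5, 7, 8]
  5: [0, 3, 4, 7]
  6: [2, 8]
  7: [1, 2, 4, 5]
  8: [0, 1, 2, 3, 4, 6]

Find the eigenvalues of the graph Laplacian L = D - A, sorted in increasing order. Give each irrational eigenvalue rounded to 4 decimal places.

With the vertex order [0, 1, 2, 3, 4, 5, 6, 7, 8], the degrees are [3, 3, 5, 3, 4, 4, 2, 4, 6], giving D = diag(3, 3, 5, 3, 4, 4, 2, 4, 6) and L = D - A. Since every row of L sums to 0, the all-ones vector is in the kernel and 0 is an eigenvalue. The single zero eigenvalue shows the graph is connected. The largest eigenvalue, 7.3566, is at most the vertex count 9. By the matrix-tree theorem the graph has (1/9) * product of the nonzero eigenvalues = 4780 spanning trees.

[0, 1.6463, 2.2551, 2.8873, 3.5020, 4.4770, 5.2582, 6.6176, 7.3566]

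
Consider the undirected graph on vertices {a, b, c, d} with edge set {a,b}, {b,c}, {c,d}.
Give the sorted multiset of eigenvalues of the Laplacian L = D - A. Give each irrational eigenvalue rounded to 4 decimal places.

[0, 0.5858, 2, 3.4142]

With the vertex order [a, b, c, d], the degrees are [1, 2, 2, 1], giving D = diag(1, 2, 2, 1) and L = D - A. The multiplicity of 0 as a Laplacian eigenvalue equals the number of connected components. The eigenvalues sum to 6, which equals trace(L) = 2|E|. By the matrix-tree theorem the graph has (1/4) * product of the nonzero eigenvalues = 1 spanning tree.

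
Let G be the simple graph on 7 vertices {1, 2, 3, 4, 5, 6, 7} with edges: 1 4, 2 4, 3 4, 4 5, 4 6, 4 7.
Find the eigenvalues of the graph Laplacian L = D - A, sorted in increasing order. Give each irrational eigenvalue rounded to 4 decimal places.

With the vertex order [1, 2, 3, 4, 5, 6, 7], the degrees are [1, 1, 1, 6, 1, 1, 1], giving D = diag(1, 1, 1, 6, 1, 1, 1) and L = D - A. L is symmetric positive semidefinite, so every eigenvalue is real and nonnegative. The single zero eigenvalue shows the graph is connected. There is one zero in the spectrum, matching the 1 component.

[0, 1, 1, 1, 1, 1, 7]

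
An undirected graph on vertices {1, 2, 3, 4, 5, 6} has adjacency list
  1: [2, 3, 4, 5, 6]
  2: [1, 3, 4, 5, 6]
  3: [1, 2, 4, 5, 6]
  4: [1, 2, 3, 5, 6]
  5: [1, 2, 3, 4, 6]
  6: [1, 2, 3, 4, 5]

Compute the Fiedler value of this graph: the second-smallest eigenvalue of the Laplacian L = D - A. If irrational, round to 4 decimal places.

Reading degrees in the order [1, 2, 3, 4, 5, 6] gives [5, 5, 5, 5, 5, 5]; set D = diag(5, 5, 5, 5, 5, 5) and form L = D - A. The sorted Laplacian eigenvalues are [0, 6, 6, 6, 6, 6]; the algebraic connectivity is the second entry, 6.

6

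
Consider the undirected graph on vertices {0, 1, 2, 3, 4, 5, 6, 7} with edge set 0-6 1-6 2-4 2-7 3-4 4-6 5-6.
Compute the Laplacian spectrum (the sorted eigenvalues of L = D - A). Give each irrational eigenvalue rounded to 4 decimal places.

With the vertex order [0, 1, 2, 3, 4, 5, 6, 7], the degrees are [1, 1, 2, 1, 3, 1, 4, 1], giving D = diag(1, 1, 2, 1, 3, 1, 4, 1) and L = D - A. L is symmetric positive semidefinite, so every eigenvalue is real and nonnegative. The eigenvalues sum to 14, which equals trace(L) = 2|E|. The largest eigenvalue, 5.2819, is at most the vertex count 8.

[0, 0.2888, 0.6742, 1, 1, 2.1694, 3.5857, 5.2819]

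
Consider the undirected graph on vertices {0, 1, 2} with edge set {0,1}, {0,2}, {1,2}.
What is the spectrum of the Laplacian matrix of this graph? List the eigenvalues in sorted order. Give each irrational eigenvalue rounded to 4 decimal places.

[0, 3, 3]

Each diagonal entry of L is the vertex degree and each off-diagonal entry is -1 where an edge is present, 0 otherwise; in the order [0, 1, 2] the diagonal is [2, 2, 2]. Since every row of L sums to 0, the all-ones vector is in the kernel and 0 is an eigenvalue. The single zero eigenvalue shows the graph is connected. The largest eigenvalue, 3, is at most the vertex count 3. By the matrix-tree theorem the graph has (1/3) * product of the nonzero eigenvalues = 3 spanning trees.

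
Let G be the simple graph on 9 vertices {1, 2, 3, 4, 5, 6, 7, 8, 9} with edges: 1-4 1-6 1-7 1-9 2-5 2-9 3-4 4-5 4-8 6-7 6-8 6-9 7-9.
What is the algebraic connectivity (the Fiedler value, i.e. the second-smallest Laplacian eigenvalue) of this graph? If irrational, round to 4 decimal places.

Each diagonal entry of L is the vertex degree and each off-diagonal entry is -1 where an edge is present, 0 otherwise; in the order [1, 2, 3, 4, 5, 6, 7, 8, 9] the diagonal is [4, 2, 1, 4, 2, 4, 3, 2, 4]. The sorted Laplacian eigenvalues are [0, 0.7402, 1.0427, 1.6972, 2.6773, 4.0705, 4.5926, 5.3028, 5.8767]; the algebraic connectivity is the second entry, 0.7402.

0.7402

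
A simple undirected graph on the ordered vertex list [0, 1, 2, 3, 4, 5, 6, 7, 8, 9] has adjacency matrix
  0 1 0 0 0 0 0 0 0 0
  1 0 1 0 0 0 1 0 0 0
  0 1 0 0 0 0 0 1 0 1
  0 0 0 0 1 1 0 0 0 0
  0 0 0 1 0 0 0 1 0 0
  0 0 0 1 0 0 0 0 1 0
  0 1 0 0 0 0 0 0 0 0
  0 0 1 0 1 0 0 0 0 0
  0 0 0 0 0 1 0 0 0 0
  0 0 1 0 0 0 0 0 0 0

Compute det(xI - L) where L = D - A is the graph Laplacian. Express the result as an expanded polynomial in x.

x^10 - 18x^9 + 134x^8 - 536x^7 + 1254x^6 - 1754x^5 + 1442x^4 - 656x^3 + 143x^2 - 10x

Reading degrees in the order [0, 1, 2, 3, 4, 5, 6, 7, 8, 9] gives [1, 3, 3, 2, 2, 2, 1, 2, 1, 1]; set D = diag(1, 3, 3, 2, 2, 2, 1, 2, 1, 1) and form L = D - A. L has integer entries, so p(x) = det(xI - L) has integer coefficients. Expanding the determinant yields x^10 - 18x^9 + 134x^8 - 536x^7 + 1254x^6 - 1754x^5 + 1442x^4 - 656x^3 + 143x^2 - 10x. The coefficient of x^9 equals -trace(L) = -18, matching the sum of degrees.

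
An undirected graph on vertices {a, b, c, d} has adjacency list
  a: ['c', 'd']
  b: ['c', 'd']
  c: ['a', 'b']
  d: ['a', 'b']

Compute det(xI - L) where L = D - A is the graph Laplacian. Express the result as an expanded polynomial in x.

Reading degrees in the order [a, b, c, d] gives [2, 2, 2, 2]; set D = diag(2, 2, 2, 2) and form L = D - A. Computing det(xI - L) by cofactor expansion (or equivalently via sum-over-permutations) gives x^4 - 8x^3 + 20x^2 - 16x. Since p(0) = det(-L) = 0, x divides p(x). The largest eigenvalue, 4, is at most the vertex count 4.

x^4 - 8x^3 + 20x^2 - 16x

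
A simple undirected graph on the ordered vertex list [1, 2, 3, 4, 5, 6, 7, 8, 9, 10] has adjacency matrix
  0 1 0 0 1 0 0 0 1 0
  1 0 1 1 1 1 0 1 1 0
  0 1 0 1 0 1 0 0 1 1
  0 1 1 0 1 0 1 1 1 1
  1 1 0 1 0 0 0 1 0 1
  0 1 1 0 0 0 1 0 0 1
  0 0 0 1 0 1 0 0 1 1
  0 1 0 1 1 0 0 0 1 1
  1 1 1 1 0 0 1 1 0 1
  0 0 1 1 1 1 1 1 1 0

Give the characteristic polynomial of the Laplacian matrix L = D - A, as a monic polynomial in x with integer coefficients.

x^10 - 54x^9 + 1275x^8 - 17258x^7 + 147414x^6 - 823026x^5 + 2999330x^4 - 6869224x^3 + 8955280x^2 - 5052030x

Reading degrees in the order [1, 2, 3, 4, 5, 6, 7, 8, 9, 10] gives [3, 7, 5, 7, 5, 4, 4, 5, 7, 7]; set D = diag(3, 7, 5, 7, 5, 4, 4, 5, 7, 7) and form L = D - A. L has integer entries, so p(x) = det(xI - L) has integer coefficients. Expanding the determinant yields x^10 - 54x^9 + 1275x^8 - 17258x^7 + 147414x^6 - 823026x^5 + 2999330x^4 - 6869224x^3 + 8955280x^2 - 5052030x. The coefficient of x^9 equals -trace(L) = -54, matching the sum of degrees. The largest eigenvalue, 9.0551, is at most the vertex count 10.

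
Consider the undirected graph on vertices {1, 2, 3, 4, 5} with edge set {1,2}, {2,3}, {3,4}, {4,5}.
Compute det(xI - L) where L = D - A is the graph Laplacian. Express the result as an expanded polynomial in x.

x^5 - 8x^4 + 21x^3 - 20x^2 + 5x

With the vertex order [1, 2, 3, 4, 5], the degrees are [1, 2, 2, 2, 1], giving D = diag(1, 2, 2, 2, 1) and L = D - A. Computing det(xI - L) by cofactor expansion (or equivalently via sum-over-permutations) gives x^5 - 8x^4 + 21x^3 - 20x^2 + 5x. The coefficient of x^4 equals -trace(L) = -8, matching the sum of degrees. There is one zero in the spectrum, matching the 1 component. The largest eigenvalue, 3.6180, is at most the vertex count 5.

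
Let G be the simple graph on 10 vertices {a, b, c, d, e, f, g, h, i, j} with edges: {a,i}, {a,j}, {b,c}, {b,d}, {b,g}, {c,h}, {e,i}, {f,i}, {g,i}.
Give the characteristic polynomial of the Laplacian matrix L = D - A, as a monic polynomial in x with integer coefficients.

x^10 - 18x^9 + 132x^8 - 514x^7 + 1163x^6 - 1572x^5 + 1256x^4 - 564x^3 + 126x^2 - 10x

Reading degrees in the order [a, b, c, d, e, f, g, h, i, j] gives [2, 3, 2, 1, 1, 1, 2, 1, 4, 1]; set D = diag(2, 3, 2, 1, 1, 1, 2, 1, 4, 1) and form L = D - A. L has integer entries, so p(x) = det(xI - L) has integer coefficients. Expanding the determinant yields x^10 - 18x^9 + 132x^8 - 514x^7 + 1163x^6 - 1572x^5 + 1256x^4 - 564x^3 + 126x^2 - 10x. Since p(0) = det(-L) = 0, x divides p(x).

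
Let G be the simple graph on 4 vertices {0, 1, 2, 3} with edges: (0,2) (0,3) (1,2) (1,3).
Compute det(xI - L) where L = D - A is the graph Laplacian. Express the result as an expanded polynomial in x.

With the vertex order [0, 1, 2, 3], the degrees are [2, 2, 2, 2], giving D = diag(2, 2, 2, 2) and L = D - A. The eigenvalues of L are [0, 2, 2, 4]; the characteristic polynomial is the product of (x - lambda_i), which multiplies out to x^4 - 8x^3 + 20x^2 - 16x. The constant term is 0 because L is singular (the all-ones vector lies in its kernel). There is one zero in the spectrum, matching the 1 component.

x^4 - 8x^3 + 20x^2 - 16x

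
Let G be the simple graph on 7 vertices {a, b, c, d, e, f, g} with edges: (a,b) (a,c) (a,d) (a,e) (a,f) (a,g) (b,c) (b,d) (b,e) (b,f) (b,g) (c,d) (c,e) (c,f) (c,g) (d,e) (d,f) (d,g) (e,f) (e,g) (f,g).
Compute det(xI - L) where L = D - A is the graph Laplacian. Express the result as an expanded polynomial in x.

With the vertex order [a, b, c, d, e, f, g], the degrees are [6, 6, 6, 6, 6, 6, 6], giving D = diag(6, 6, 6, 6, 6, 6, 6) and L = D - A. L has integer entries, so p(x) = det(xI - L) has integer coefficients. Expanding the determinant yields x^7 - 42x^6 + 735x^5 - 6860x^4 + 36015x^3 - 100842x^2 + 117649x. The coefficient of x^6 equals -trace(L) = -42, matching the sum of degrees.

x^7 - 42x^6 + 735x^5 - 6860x^4 + 36015x^3 - 100842x^2 + 117649x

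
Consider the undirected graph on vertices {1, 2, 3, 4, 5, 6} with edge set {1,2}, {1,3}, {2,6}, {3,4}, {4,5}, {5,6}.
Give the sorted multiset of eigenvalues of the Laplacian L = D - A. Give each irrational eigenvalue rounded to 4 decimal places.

Reading degrees in the order [1, 2, 3, 4, 5, 6] gives [2, 2, 2, 2, 2, 2]; set D = diag(2, 2, 2, 2, 2, 2) and form L = D - A. The multiplicity of 0 as a Laplacian eigenvalue equals the number of connected components. The single zero eigenvalue shows the graph is connected. There is one zero in the spectrum, matching the 1 component.

[0, 1, 1, 3, 3, 4]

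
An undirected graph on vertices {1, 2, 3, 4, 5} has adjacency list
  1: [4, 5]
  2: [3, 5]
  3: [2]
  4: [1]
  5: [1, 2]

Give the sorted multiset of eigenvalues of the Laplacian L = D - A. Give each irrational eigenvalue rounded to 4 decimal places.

Each diagonal entry of L is the vertex degree and each off-diagonal entry is -1 where an edge is present, 0 otherwise; in the order [1, 2, 3, 4, 5] the diagonal is [2, 2, 1, 1, 2]. Since every row of L sums to 0, the all-ones vector is in the kernel and 0 is an eigenvalue. By the matrix-tree theorem the graph has (1/5) * product of the nonzero eigenvalues = 1 spanning tree. The eigenvalues sum to 8, which equals trace(L) = 2|E|.

[0, 0.3820, 1.3820, 2.6180, 3.6180]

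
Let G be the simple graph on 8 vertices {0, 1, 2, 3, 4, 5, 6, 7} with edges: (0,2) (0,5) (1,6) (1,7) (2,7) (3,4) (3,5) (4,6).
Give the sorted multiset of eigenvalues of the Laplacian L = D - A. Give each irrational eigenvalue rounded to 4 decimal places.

[0, 0.5858, 0.5858, 2, 2, 3.4142, 3.4142, 4]

With the vertex order [0, 1, 2, 3, 4, 5, 6, 7], the degrees are [2, 2, 2, 2, 2, 2, 2, 2], giving D = diag(2, 2, 2, 2, 2, 2, 2, 2) and L = D - A. L is symmetric positive semidefinite, so every eigenvalue is real and nonnegative. There is one zero in the spectrum, matching the 1 component.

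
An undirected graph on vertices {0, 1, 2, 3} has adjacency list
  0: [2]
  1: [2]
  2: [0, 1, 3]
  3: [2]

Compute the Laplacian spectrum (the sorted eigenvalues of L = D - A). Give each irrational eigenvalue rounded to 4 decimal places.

With the vertex order [0, 1, 2, 3], the degrees are [1, 1, 3, 1], giving D = diag(1, 1, 3, 1) and L = D - A. L is symmetric positive semidefinite, so every eigenvalue is real and nonnegative. The single zero eigenvalue shows the graph is connected.

[0, 1, 1, 4]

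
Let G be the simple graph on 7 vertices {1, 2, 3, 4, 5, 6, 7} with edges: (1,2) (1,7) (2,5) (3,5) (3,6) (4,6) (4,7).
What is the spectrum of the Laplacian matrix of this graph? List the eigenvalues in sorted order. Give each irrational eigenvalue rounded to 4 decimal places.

[0, 0.7530, 0.7530, 2.4450, 2.4450, 3.8019, 3.8019]

With the vertex order [1, 2, 3, 4, 5, 6, 7], the degrees are [2, 2, 2, 2, 2, 2, 2], giving D = diag(2, 2, 2, 2, 2, 2, 2) and L = D - A. L is symmetric positive semidefinite, so every eigenvalue is real and nonnegative. The single zero eigenvalue shows the graph is connected. The eigenvalues sum to 14, which equals trace(L) = 2|E|. The largest eigenvalue, 3.8019, is at most the vertex count 7.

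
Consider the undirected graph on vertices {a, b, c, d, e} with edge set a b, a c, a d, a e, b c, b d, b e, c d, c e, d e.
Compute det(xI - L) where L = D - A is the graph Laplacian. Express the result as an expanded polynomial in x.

x^5 - 20x^4 + 150x^3 - 500x^2 + 625x

Reading degrees in the order [a, b, c, d, e] gives [4, 4, 4, 4, 4]; set D = diag(4, 4, 4, 4, 4) and form L = D - A. Computing det(xI - L) by cofactor expansion (or equivalently via sum-over-permutations) gives x^5 - 20x^4 + 150x^3 - 500x^2 + 625x. The constant term is 0 because L is singular (the all-ones vector lies in its kernel). There is one zero in the spectrum, matching the 1 component.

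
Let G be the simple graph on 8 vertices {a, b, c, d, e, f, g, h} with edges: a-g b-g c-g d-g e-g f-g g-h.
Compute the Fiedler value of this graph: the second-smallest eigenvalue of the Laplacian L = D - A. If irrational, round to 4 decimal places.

1

Each diagonal entry of L is the vertex degree and each off-diagonal entry is -1 where an edge is present, 0 otherwise; in the order [a, b, c, d, e, f, g, h] the diagonal is [1, 1, 1, 1, 1, 1, 7, 1]. The smallest Laplacian eigenvalue is always 0. The next one, lambda_2 = 1, measures how hard the graph is to disconnect: larger values mean better connectivity. The eigenvalues sum to 14, which equals trace(L) = 2|E|. There is one zero in the spectrum, matching the 1 component.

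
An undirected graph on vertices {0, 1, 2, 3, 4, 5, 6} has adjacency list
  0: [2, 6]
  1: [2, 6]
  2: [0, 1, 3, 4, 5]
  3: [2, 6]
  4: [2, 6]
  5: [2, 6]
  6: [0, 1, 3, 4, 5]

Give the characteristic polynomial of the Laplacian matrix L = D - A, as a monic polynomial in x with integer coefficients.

Reading degrees in the order [0, 1, 2, 3, 4, 5, 6] gives [2, 2, 5, 2, 2, 2, 5]; set D = diag(2, 2, 5, 2, 2, 2, 5) and form L = D - A. The eigenvalues of L are [0, 2, 2, 2, 2, 5, 7]; the characteristic polynomial is the product of (x - lambda_i), which multiplies out to x^7 - 20x^6 + 155x^5 - 600x^4 + 1240x^3 - 1312x^2 + 560x. Since p(0) = det(-L) = 0, x divides p(x). The largest eigenvalue, 7, is at most the vertex count 7. By the matrix-tree theorem the graph has (1/7) * product of the nonzero eigenvalues = 80 spanning trees.

x^7 - 20x^6 + 155x^5 - 600x^4 + 1240x^3 - 1312x^2 + 560x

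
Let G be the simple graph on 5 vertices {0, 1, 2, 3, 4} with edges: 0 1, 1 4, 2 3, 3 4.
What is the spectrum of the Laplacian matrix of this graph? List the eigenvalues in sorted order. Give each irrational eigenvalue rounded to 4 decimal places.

[0, 0.3820, 1.3820, 2.6180, 3.6180]

Each diagonal entry of L is the vertex degree and each off-diagonal entry is -1 where an edge is present, 0 otherwise; in the order [0, 1, 2, 3, 4] the diagonal is [1, 2, 1, 2, 2]. The multiplicity of 0 as a Laplacian eigenvalue equals the number of connected components. The eigenvalues sum to 8, which equals trace(L) = 2|E|. There is one zero in the spectrum, matching the 1 component.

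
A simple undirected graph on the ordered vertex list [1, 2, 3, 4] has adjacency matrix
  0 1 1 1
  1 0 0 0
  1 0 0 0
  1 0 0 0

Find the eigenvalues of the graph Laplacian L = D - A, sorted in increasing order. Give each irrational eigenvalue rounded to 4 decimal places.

Reading degrees in the order [1, 2, 3, 4] gives [3, 1, 1, 1]; set D = diag(3, 1, 1, 1) and form L = D - A. The multiplicity of 0 as a Laplacian eigenvalue equals the number of connected components.

[0, 1, 1, 4]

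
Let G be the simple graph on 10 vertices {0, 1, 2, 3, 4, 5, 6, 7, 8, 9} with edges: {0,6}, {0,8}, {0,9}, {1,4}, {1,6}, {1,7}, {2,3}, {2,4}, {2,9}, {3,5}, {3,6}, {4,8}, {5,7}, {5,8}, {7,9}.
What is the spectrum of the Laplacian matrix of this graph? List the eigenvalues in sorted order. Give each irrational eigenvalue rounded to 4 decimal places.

[0, 2, 2, 2, 2, 2, 5, 5, 5, 5]

With the vertex order [0, 1, 2, 3, 4, 5, 6, 7, 8, 9], the degrees are [3, 3, 3, 3, 3, 3, 3, 3, 3, 3], giving D = diag(3, 3, 3, 3, 3, 3, 3, 3, 3, 3) and L = D - A. L is symmetric positive semidefinite, so every eigenvalue is real and nonnegative. The single zero eigenvalue shows the graph is connected. The largest eigenvalue, 5, is at most the vertex count 10.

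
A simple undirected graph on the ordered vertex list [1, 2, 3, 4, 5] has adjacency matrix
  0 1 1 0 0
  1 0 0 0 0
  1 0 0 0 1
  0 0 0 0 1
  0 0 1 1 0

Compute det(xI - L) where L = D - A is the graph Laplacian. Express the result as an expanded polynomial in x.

x^5 - 8x^4 + 21x^3 - 20x^2 + 5x

With the vertex order [1, 2, 3, 4, 5], the degrees are [2, 1, 2, 1, 2], giving D = diag(2, 1, 2, 1, 2) and L = D - A. L has integer entries, so p(x) = det(xI - L) has integer coefficients. Expanding the determinant yields x^5 - 8x^4 + 21x^3 - 20x^2 + 5x. Since p(0) = det(-L) = 0, x divides p(x). By the matrix-tree theorem the graph has (1/5) * product of the nonzero eigenvalues = 1 spanning tree.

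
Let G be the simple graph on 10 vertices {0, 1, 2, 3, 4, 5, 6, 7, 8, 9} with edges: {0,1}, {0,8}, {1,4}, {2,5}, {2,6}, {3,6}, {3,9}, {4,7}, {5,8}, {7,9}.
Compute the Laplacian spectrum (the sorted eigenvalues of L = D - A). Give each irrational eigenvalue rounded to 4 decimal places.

[0, 0.3820, 0.3820, 1.3820, 1.3820, 2.6180, 2.6180, 3.6180, 3.6180, 4]

With the vertex order [0, 1, 2, 3, 4, 5, 6, 7, 8, 9], the degrees are [2, 2, 2, 2, 2, 2, 2, 2, 2, 2], giving D = diag(2, 2, 2, 2, 2, 2, 2, 2, 2, 2) and L = D - A. Diagonalising L (or applying a numerical eigensolver to the 10x10 matrix) gives the spectrum above. The single zero eigenvalue shows the graph is connected. The eigenvalues sum to 20, which equals trace(L) = 2|E|. By the matrix-tree theorem the graph has (1/10) * product of the nonzero eigenvalues = 10 spanning trees.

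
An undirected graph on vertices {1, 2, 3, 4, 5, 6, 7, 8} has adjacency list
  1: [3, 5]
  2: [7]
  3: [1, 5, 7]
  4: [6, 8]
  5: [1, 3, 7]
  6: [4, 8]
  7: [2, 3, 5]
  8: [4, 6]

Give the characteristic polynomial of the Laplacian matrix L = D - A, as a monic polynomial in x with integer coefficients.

With the vertex order [1, 2, 3, 4, 5, 6, 7, 8], the degrees are [2, 1, 3, 2, 3, 2, 3, 2], giving D = diag(2, 1, 3, 2, 3, 2, 3, 2) and L = D - A. Computing det(xI - L) by cofactor expansion (or equivalently via sum-over-permutations) gives x^8 - 18x^7 + 131x^6 - 490x^5 + 982x^4 - 978x^3 + 360x^2. The coefficient of x^7 equals -trace(L) = -18, matching the sum of degrees. The eigenvalues sum to 18, which equals trace(L) = 2|E|.

x^8 - 18x^7 + 131x^6 - 490x^5 + 982x^4 - 978x^3 + 360x^2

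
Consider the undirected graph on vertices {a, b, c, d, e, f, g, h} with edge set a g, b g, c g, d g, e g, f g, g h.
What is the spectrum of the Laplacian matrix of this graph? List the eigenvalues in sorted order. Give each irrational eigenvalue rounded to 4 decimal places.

[0, 1, 1, 1, 1, 1, 1, 8]

Reading degrees in the order [a, b, c, d, e, f, g, h] gives [1, 1, 1, 1, 1, 1, 7, 1]; set D = diag(1, 1, 1, 1, 1, 1, 7, 1) and form L = D - A. Diagonalising L (or applying a numerical eigensolver to the 8x8 matrix) gives the spectrum above. The largest eigenvalue, 8, is at most the vertex count 8.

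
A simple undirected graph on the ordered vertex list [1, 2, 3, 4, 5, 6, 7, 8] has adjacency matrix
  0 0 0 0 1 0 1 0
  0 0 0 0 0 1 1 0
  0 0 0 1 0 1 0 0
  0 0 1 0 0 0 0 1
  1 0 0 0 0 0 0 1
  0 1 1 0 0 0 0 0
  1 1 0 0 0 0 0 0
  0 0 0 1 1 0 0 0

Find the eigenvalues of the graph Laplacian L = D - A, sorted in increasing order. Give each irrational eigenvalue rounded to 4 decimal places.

Each diagonal entry of L is the vertex degree and each off-diagonal entry is -1 where an edge is present, 0 otherwise; in the order [1, 2, 3, 4, 5, 6, 7, 8] the diagonal is [2, 2, 2, 2, 2, 2, 2, 2]. L is symmetric positive semidefinite, so every eigenvalue is real and nonnegative. The single zero eigenvalue shows the graph is connected. There is one zero in the spectrum, matching the 1 component.

[0, 0.5858, 0.5858, 2, 2, 3.4142, 3.4142, 4]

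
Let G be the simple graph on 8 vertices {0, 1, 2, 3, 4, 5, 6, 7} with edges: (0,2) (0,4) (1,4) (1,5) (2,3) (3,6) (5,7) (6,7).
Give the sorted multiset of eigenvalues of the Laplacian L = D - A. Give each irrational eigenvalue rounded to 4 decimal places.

[0, 0.5858, 0.5858, 2, 2, 3.4142, 3.4142, 4]

Reading degrees in the order [0, 1, 2, 3, 4, 5, 6, 7] gives [2, 2, 2, 2, 2, 2, 2, 2]; set D = diag(2, 2, 2, 2, 2, 2, 2, 2) and form L = D - A. Since every row of L sums to 0, the all-ones vector is in the kernel and 0 is an eigenvalue. The single zero eigenvalue shows the graph is connected. The largest eigenvalue, 4, is at most the vertex count 8.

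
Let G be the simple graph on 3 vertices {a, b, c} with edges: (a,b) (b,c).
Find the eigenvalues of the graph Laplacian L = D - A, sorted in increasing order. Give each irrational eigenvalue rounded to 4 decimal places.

Each diagonal entry of L is the vertex degree and each off-diagonal entry is -1 where an edge is present, 0 otherwise; in the order [a, b, c] the diagonal is [1, 2, 1]. The multiplicity of 0 as a Laplacian eigenvalue equals the number of connected components. The eigenvalues sum to 4, which equals trace(L) = 2|E|.

[0, 1, 3]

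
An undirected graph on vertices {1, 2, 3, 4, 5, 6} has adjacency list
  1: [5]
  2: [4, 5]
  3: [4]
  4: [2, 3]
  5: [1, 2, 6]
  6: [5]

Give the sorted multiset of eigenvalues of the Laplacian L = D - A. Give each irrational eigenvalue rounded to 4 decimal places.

[0, 0.3249, 1, 1.4608, 3, 4.2143]

Each diagonal entry of L is the vertex degree and each off-diagonal entry is -1 where an edge is present, 0 otherwise; in the order [1, 2, 3, 4, 5, 6] the diagonal is [1, 2, 1, 2, 3, 1]. L is symmetric positive semidefinite, so every eigenvalue is real and nonnegative. There is one zero in the spectrum, matching the 1 component.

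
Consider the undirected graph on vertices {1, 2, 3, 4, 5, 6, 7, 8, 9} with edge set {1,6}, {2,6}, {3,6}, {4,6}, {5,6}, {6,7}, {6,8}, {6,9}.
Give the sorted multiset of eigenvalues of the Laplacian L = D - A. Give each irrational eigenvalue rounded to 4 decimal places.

With the vertex order [1, 2, 3, 4, 5, 6, 7, 8, 9], the degrees are [1, 1, 1, 1, 1, 8, 1, 1, 1], giving D = diag(1, 1, 1, 1, 1, 8, 1, 1, 1) and L = D - A. The multiplicity of 0 as a Laplacian eigenvalue equals the number of connected components. The single zero eigenvalue shows the graph is connected. The largest eigenvalue, 9, is at most the vertex count 9.

[0, 1, 1, 1, 1, 1, 1, 1, 9]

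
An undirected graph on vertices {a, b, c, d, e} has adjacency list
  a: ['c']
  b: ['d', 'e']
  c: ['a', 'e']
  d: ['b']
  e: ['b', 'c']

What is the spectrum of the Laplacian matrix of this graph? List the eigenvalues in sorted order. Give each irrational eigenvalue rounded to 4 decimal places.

[0, 0.3820, 1.3820, 2.6180, 3.6180]

Each diagonal entry of L is the vertex degree and each off-diagonal entry is -1 where an edge is present, 0 otherwise; in the order [a, b, c, d, e] the diagonal is [1, 2, 2, 1, 2]. L is symmetric positive semidefinite, so every eigenvalue is real and nonnegative. The single zero eigenvalue shows the graph is connected. The eigenvalues sum to 8, which equals trace(L) = 2|E|. By the matrix-tree theorem the graph has (1/5) * product of the nonzero eigenvalues = 1 spanning tree.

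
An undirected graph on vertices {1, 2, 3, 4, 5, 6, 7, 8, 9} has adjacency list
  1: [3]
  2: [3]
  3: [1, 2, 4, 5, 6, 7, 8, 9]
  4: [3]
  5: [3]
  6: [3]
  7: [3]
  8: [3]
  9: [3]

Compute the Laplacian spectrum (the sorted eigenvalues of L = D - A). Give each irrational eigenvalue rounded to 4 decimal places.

[0, 1, 1, 1, 1, 1, 1, 1, 9]

Each diagonal entry of L is the vertex degree and each off-diagonal entry is -1 where an edge is present, 0 otherwise; in the order [1, 2, 3, 4, 5, 6, 7, 8, 9] the diagonal is [1, 1, 8, 1, 1, 1, 1, 1, 1]. L is symmetric positive semidefinite, so every eigenvalue is real and nonnegative. The single zero eigenvalue shows the graph is connected. By the matrix-tree theorem the graph has (1/9) * product of the nonzero eigenvalues = 1 spanning tree. The largest eigenvalue, 9, is at most the vertex count 9.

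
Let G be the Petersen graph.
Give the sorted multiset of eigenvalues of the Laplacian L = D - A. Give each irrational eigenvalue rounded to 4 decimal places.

The graph has 10 vertices and degree multiset [3, 3, 3, 3, 3, 3, 3, 3, 3, 3]; D is the diagonal matrix of degrees and L = D - A. Diagonalising L (or applying a numerical eigensolver to the 10x10 matrix) gives the spectrum above. The largest eigenvalue, 5, is at most the vertex count 10.

[0, 2, 2, 2, 2, 2, 5, 5, 5, 5]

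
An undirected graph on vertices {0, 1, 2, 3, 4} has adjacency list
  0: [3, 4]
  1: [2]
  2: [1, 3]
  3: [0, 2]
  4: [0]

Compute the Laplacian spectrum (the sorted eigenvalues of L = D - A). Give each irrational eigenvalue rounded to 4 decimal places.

Reading degrees in the order [0, 1, 2, 3, 4] gives [2, 1, 2, 2, 1]; set D = diag(2, 1, 2, 2, 1) and form L = D - A. L is symmetric positive semidefinite, so every eigenvalue is real and nonnegative. The eigenvalues sum to 8, which equals trace(L) = 2|E|.

[0, 0.3820, 1.3820, 2.6180, 3.6180]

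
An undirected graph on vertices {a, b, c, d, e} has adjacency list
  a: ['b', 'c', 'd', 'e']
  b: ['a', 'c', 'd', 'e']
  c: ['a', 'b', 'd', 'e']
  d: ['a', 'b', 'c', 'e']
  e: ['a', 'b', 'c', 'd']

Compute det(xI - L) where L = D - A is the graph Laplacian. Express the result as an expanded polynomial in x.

x^5 - 20x^4 + 150x^3 - 500x^2 + 625x

Reading degrees in the order [a, b, c, d, e] gives [4, 4, 4, 4, 4]; set D = diag(4, 4, 4, 4, 4) and form L = D - A. The eigenvalues of L are [0, 5, 5, 5, 5]; the characteristic polynomial is the product of (x - lambda_i), which multiplies out to x^5 - 20x^4 + 150x^3 - 500x^2 + 625x. The constant term is 0 because L is singular (the all-ones vector lies in its kernel). The largest eigenvalue, 5, is at most the vertex count 5.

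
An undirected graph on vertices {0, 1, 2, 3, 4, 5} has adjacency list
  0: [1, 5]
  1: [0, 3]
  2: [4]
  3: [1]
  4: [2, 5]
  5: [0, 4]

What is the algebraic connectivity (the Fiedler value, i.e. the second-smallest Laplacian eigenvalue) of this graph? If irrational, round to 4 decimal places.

0.2679

Reading degrees in the order [0, 1, 2, 3, 4, 5] gives [2, 2, 1, 1, 2, 2]; set D = diag(2, 2, 1, 1, 2, 2) and form L = D - A. Computing the eigenvalues of L and sorting gives [0, 0.2679, 1, 2, 3, 3.7321]. The Fiedler value lambda_2 = 0.2679 is strictly positive, so the graph is connected.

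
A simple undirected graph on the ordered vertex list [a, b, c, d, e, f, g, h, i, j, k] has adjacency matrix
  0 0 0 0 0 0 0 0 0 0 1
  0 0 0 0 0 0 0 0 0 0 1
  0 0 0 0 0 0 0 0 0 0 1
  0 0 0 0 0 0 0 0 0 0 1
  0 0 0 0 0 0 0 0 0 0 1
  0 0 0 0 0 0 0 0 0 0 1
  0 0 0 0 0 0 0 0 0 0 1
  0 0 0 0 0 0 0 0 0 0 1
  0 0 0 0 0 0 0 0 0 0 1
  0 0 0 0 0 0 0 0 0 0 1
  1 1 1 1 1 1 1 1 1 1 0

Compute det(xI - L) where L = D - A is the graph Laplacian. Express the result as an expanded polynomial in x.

Reading degrees in the order [a, b, c, d, e, f, g, h, i, j, k] gives [1, 1, 1, 1, 1, 1, 1, 1, 1, 1, 10]; set D = diag(1, 1, 1, 1, 1, 1, 1, 1, 1, 1, 10) and form L = D - A. L has integer entries, so p(x) = det(xI - L) has integer coefficients. Expanding the determinant yields x^11 - 20x^10 + 135x^9 - 480x^8 + 1050x^7 - 1512x^6 + 1470x^5 - 960x^4 + 405x^3 - 100x^2 + 11x. The constant term is 0 because L is singular (the all-ones vector lies in its kernel). The largest eigenvalue, 11, is at most the vertex count 11.

x^11 - 20x^10 + 135x^9 - 480x^8 + 1050x^7 - 1512x^6 + 1470x^5 - 960x^4 + 405x^3 - 100x^2 + 11x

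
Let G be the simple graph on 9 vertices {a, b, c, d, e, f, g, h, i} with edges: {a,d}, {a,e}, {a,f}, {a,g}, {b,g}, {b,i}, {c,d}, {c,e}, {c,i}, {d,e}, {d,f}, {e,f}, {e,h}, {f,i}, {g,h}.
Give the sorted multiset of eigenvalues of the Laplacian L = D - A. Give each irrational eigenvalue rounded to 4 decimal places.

Reading degrees in the order [a, b, c, d, e, f, g, h, i] gives [4, 2, 3, 4, 5, 4, 3, 2, 3]; set D = diag(4, 2, 3, 4, 5, 4, 3, 2, 3) and form L = D - A. L is symmetric positive semidefinite, so every eigenvalue is real and nonnegative. The single zero eigenvalue shows the graph is connected. The largest eigenvalue, 6.3851, is at most the vertex count 9. There is one zero in the spectrum, matching the 1 component.

[0, 1.2788, 1.4519, 2.6043, 3.4415, 3.9623, 5.3465, 5.5296, 6.3851]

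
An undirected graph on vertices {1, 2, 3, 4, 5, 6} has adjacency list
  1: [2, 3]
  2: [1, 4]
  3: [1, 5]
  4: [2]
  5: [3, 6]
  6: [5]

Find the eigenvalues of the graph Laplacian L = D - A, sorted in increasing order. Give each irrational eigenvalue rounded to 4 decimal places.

[0, 0.2679, 1, 2, 3, 3.7321]

Reading degrees in the order [1, 2, 3, 4, 5, 6] gives [2, 2, 2, 1, 2, 1]; set D = diag(2, 2, 2, 1, 2, 1) and form L = D - A. Since every row of L sums to 0, the all-ones vector is in the kernel and 0 is an eigenvalue. The single zero eigenvalue shows the graph is connected. There is one zero in the spectrum, matching the 1 component.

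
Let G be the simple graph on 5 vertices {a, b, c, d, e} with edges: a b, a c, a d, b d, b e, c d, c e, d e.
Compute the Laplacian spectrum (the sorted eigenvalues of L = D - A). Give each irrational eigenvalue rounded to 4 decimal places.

Reading degrees in the order [a, b, c, d, e] gives [3, 3, 3, 4, 3]; set D = diag(3, 3, 3, 4, 3) and form L = D - A. Diagonalising L (or applying a numerical eigensolver to the 5x5 matrix) gives the spectrum above. The single zero eigenvalue shows the graph is connected. The largest eigenvalue, 5, is at most the vertex count 5. By the matrix-tree theorem the graph has (1/5) * product of the nonzero eigenvalues = 45 spanning trees.

[0, 3, 3, 5, 5]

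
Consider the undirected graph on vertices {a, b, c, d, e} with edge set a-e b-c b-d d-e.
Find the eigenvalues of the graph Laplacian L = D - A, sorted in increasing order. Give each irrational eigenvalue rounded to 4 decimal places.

[0, 0.3820, 1.3820, 2.6180, 3.6180]

Each diagonal entry of L is the vertex degree and each off-diagonal entry is -1 where an edge is present, 0 otherwise; in the order [a, b, c, d, e] the diagonal is [1, 2, 1, 2, 2]. Since every row of L sums to 0, the all-ones vector is in the kernel and 0 is an eigenvalue.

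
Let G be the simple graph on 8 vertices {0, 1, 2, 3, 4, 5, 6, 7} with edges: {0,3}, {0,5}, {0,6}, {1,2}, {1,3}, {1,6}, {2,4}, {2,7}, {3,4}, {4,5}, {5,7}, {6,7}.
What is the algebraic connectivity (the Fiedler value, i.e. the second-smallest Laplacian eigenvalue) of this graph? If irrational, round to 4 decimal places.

2

Reading degrees in the order [0, 1, 2, 3, 4, 5, 6, 7] gives [3, 3, 3, 3, 3, 3, 3, 3]; set D = diag(3, 3, 3, 3, 3, 3, 3, 3) and form L = D - A. Computing the eigenvalues of L and sorting gives [0, 2, 2, 2, 4, 4, 4, 6]. The Fiedler value lambda_2 = 2 is strictly positive, so the graph is connected. The largest eigenvalue, 6, is at most the vertex count 8.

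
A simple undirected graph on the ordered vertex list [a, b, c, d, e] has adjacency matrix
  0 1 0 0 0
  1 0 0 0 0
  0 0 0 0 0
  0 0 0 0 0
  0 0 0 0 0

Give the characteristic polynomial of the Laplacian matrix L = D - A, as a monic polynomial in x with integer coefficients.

x^5 - 2x^4

With the vertex order [a, b, c, d, e], the degrees are [1, 1, 0, 0, 0], giving D = diag(1, 1, 0, 0, 0) and L = D - A. L has integer entries, so p(x) = det(xI - L) has integer coefficients. Expanding the determinant yields x^5 - 2x^4. The coefficient of x^4 equals -trace(L) = -2, matching the sum of degrees.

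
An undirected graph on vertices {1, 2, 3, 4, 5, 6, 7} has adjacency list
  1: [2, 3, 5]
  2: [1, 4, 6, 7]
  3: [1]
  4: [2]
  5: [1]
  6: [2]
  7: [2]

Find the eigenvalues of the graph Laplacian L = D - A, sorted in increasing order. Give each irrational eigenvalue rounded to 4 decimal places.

[0, 0.3983, 1, 1, 1, 3.3399, 5.2618]

Reading degrees in the order [1, 2, 3, 4, 5, 6, 7] gives [3, 4, 1, 1, 1, 1, 1]; set D = diag(3, 4, 1, 1, 1, 1, 1) and form L = D - A. Since every row of L sums to 0, the all-ones vector is in the kernel and 0 is an eigenvalue. The largest eigenvalue, 5.2618, is at most the vertex count 7.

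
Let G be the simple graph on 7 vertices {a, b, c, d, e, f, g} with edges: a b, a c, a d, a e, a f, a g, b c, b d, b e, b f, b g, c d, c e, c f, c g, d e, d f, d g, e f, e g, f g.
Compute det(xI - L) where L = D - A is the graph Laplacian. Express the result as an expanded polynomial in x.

Reading degrees in the order [a, b, c, d, e, f, g] gives [6, 6, 6, 6, 6, 6, 6]; set D = diag(6, 6, 6, 6, 6, 6, 6) and form L = D - A. L has integer entries, so p(x) = det(xI - L) has integer coefficients. Expanding the determinant yields x^7 - 42x^6 + 735x^5 - 6860x^4 + 36015x^3 - 100842x^2 + 117649x. The coefficient of x^6 equals -trace(L) = -42, matching the sum of degrees. The largest eigenvalue, 7, is at most the vertex count 7.

x^7 - 42x^6 + 735x^5 - 6860x^4 + 36015x^3 - 100842x^2 + 117649x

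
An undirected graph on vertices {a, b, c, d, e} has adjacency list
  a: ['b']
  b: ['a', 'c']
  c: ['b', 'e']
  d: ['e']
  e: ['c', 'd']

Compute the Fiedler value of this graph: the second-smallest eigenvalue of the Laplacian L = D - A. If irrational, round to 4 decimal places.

0.3820

With the vertex order [a, b, c, d, e], the degrees are [1, 2, 2, 1, 2], giving D = diag(1, 2, 2, 1, 2) and L = D - A. The sorted Laplacian eigenvalues are [0, 0.3820, 1.3820, 2.6180, 3.6180]; the algebraic connectivity is the second entry, 0.3820. The largest eigenvalue, 3.6180, is at most the vertex count 5.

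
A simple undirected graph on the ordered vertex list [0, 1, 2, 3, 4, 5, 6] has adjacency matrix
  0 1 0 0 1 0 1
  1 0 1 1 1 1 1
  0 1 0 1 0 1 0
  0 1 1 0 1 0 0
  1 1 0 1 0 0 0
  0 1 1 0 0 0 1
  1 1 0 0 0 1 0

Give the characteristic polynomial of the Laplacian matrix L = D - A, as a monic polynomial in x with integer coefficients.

x^7 - 24x^6 + 231x^5 - 1140x^4 + 3036x^3 - 4128x^2 + 2240x

Reading degrees in the order [0, 1, 2, 3, 4, 5, 6] gives [3, 6, 3, 3, 3, 3, 3]; set D = diag(3, 6, 3, 3, 3, 3, 3) and form L = D - A. L has integer entries, so p(x) = det(xI - L) has integer coefficients. Expanding the determinant yields x^7 - 24x^6 + 231x^5 - 1140x^4 + 3036x^3 - 4128x^2 + 2240x. The coefficient of x^6 equals -trace(L) = -24, matching the sum of degrees. There is one zero in the spectrum, matching the 1 component.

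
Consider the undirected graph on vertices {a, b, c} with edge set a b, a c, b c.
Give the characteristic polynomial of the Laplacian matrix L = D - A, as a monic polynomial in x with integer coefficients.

Reading degrees in the order [a, b, c] gives [2, 2, 2]; set D = diag(2, 2, 2) and form L = D - A. The eigenvalues of L are [0, 3, 3]; the characteristic polynomial is the product of (x - lambda_i), which multiplies out to x^3 - 6x^2 + 9x. The constant term is 0 because L is singular (the all-ones vector lies in its kernel). The largest eigenvalue, 3, is at most the vertex count 3.

x^3 - 6x^2 + 9x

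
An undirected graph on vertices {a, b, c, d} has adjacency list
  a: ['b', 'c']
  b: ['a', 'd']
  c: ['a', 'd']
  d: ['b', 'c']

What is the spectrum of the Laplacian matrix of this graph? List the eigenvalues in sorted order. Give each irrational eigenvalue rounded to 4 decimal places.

Reading degrees in the order [a, b, c, d] gives [2, 2, 2, 2]; set D = diag(2, 2, 2, 2) and form L = D - A. The multiplicity of 0 as a Laplacian eigenvalue equals the number of connected components. The single zero eigenvalue shows the graph is connected. The eigenvalues sum to 8, which equals trace(L) = 2|E|.

[0, 2, 2, 4]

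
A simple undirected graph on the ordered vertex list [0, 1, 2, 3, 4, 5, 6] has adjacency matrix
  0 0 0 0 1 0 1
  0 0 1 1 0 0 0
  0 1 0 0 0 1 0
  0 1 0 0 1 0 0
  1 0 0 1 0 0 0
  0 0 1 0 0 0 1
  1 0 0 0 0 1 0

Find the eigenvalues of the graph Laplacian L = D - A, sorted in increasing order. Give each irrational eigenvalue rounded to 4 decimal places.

[0, 0.7530, 0.7530, 2.4450, 2.4450, 3.8019, 3.8019]

With the vertex order [0, 1, 2, 3, 4, 5, 6], the degrees are [2, 2, 2, 2, 2, 2, 2], giving D = diag(2, 2, 2, 2, 2, 2, 2) and L = D - A. Diagonalising L (or applying a numerical eigensolver to the 7x7 matrix) gives the spectrum above. The single zero eigenvalue shows the graph is connected. The eigenvalues sum to 14, which equals trace(L) = 2|E|. By the matrix-tree theorem the graph has (1/7) * product of the nonzero eigenvalues = 7 spanning trees.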